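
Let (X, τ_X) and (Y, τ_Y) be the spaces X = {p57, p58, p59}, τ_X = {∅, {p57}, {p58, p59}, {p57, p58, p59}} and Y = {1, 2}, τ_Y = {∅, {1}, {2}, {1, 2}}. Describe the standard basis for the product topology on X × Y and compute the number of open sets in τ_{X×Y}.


Basis B = {∅ × ∅, {p57} × {1}, {p57} × {2}, {p57} × {1, 2}, {p58, p59} × {1}, {p58, p59} × {2}, {p57, p58, p59} × {1}, {p57, p58, p59} × {2}, {p58, p59} × {1, 2}, {p57, p58, p59} × {1, 2}}; |τ_{X×Y}| = 16.

Enumerate products U × V with U ∈ τ_X, V ∈ τ_Y (deduplicated):
  ∅ × ∅ = {} (∅)
  {p57} × {1} = {(p57,1)}
  {p57} × {2} = {(p57,2)}
  {p57} × {1, 2} = {(p57,1), (p57,2)}
  {p58, p59} × {1} = {(p58,1), (p59,1)}
  {p58, p59} × {2} = {(p58,2), (p59,2)}
  {p57, p58, p59} × {1} = {(p57,1), (p58,1), (p59,1)}
  {p57, p58, p59} × {2} = {(p57,2), (p58,2), (p59,2)}
  {p58, p59} × {1, 2} = {(p58,1), (p58,2), (p59,1), (p59,2)}
  {p57, p58, p59} × {1, 2} = {(p57,1), (p57,2), (p58,1), (p58,2), (p59,1), (p59,2)}
These 10 distinct sets form the basis B.
Close under arbitrary unions to get τ_{X×Y}; counting gives |τ_{X×Y}| = 16.


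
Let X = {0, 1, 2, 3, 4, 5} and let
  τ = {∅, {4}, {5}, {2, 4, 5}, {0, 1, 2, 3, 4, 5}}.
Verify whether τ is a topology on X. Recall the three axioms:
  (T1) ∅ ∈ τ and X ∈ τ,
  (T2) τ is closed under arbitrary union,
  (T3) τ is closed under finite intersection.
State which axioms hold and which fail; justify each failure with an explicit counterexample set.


τ is NOT a topology on X.

Axiom (T1): ∅ ∈ τ? Yes; X ∈ τ? Yes.
Axiom (T2/T3): check pairwise unions and intersections of members of τ.
Counterexample for (T2): {4} ∪ {5} = {4, 5} ∉ τ. Therefore τ is NOT a topology.


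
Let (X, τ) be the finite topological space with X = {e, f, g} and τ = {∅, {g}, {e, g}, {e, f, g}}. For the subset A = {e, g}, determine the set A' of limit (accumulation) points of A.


A' = {e, f}

For each x ∈ X, list the open sets U ∈ τ with x ∈ U, then check whether U ∩ (A ∖ {x}) ≠ ∅ for every such U.
  x = e: opens ∋ x are {e, g}, {e, f, g}; each meets A ∖ {e}, so x IS a limit point.
  x = f: opens ∋ x are {e, f, g}; each meets A ∖ {f}, so x IS a limit point.
  x = g: open {g} ∋ x has {g} ∩ (A ∖ {g}) = ∅, so x is NOT a limit point.
Collecting: A' = {e, f}.


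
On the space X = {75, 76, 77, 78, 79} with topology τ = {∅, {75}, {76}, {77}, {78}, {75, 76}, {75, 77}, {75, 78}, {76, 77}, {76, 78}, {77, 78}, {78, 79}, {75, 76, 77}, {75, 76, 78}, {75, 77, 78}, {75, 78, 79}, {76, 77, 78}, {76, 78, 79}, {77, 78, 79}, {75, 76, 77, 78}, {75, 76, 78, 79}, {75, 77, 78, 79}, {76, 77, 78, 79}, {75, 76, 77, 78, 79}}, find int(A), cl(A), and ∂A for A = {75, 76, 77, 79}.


int(A) = {75, 76, 77}, cl(A) = {75, 76, 77, 79}, ∂A = {79}.

Closed sets in (X, τ) are complements of opens:
  closed(X, τ) = {∅, {75}, {76}, {77}, {79}, {75, 76}, {75, 77}, {75, 79}, {76, 77}, {76, 79}, {77, 79}, {78, 79}, {75, 76, 77}, {75, 76, 79}, {75, 77, 79}, {75, 78, 79}, {76, 77, 79}, {76, 78, 79}, {77, 78, 79}, {75, 76, 77, 79}, {75, 76, 78, 79}, {75, 77, 78, 79}, {76, 77, 78, 79}, {75, 76, 77, 78, 79}}.
int(A) = ⋃ {U ∈ τ : U ⊆ A}. Opens contained in A: ∅, {75}, {76}, {77}, {75, 76}, {75, 77}, {76, 77}, {75, 76, 77}.
Taking the union of these: int(A) = {75, 76, 77}.
cl(A) = ⋂ {C closed : A ⊆ C}. Closed sets containing A: {75, 76, 77, 79}, {75, 76, 77, 78, 79}.
Intersecting these: cl(A) = {75, 76, 77, 79}.
∂A = cl(A) ∖ int(A) = {75, 76, 77, 79} ∖ {75, 76, 77} = {79}.


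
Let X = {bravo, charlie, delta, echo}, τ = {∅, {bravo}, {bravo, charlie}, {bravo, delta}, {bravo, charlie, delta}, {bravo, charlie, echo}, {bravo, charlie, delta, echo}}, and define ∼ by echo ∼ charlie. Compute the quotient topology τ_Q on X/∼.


X/∼ = {[bravo], [charlie=echo], [delta]}; |τ_Q| = 5.

Equivalence classes: [bravo], [charlie=echo], [delta].
Quotient map π: X → X/∼ sends bravo ↦ [bravo], charlie ↦ [charlie=echo], delta ↦ [delta], echo ↦ [charlie=echo].
For each subset V ⊆ X/∼, compute π^{-1}(V) ⊆ X and check whether π^{-1}(V) ∈ τ. V is open in τ_Q iff π^{-1}(V) ∈ τ.
  V = {}: π^{-1}(V) = ∅ ∈ τ ✓.
  V = {[bravo]}: π^{-1}(V) = {bravo} ∈ τ ✓.
  V = {[charlie=echo]}: π^{-1}(V) = {charlie, echo} ∉ τ ✗.
  V = {[bravo], [charlie=echo]}: π^{-1}(V) = {bravo, charlie, echo} ∈ τ ✓.
  V = {[delta]}: π^{-1}(V) = {delta} ∉ τ ✗.
  V = {[bravo], [delta]}: π^{-1}(V) = {bravo, delta} ∈ τ ✓.
  V = {[charlie=echo], [delta]}: π^{-1}(V) = {charlie, delta, echo} ∉ τ ✗.
  V = {[bravo], [charlie=echo], [delta]}: π^{-1}(V) = {bravo, charlie, delta, echo} ∈ τ ✓.
Open sets in the quotient: τ_Q = {{}, {[bravo]}, {[bravo], [charlie=echo]}, {[bravo], [delta]}, {[bravo], [charlie=echo], [delta]}} (5 elements).


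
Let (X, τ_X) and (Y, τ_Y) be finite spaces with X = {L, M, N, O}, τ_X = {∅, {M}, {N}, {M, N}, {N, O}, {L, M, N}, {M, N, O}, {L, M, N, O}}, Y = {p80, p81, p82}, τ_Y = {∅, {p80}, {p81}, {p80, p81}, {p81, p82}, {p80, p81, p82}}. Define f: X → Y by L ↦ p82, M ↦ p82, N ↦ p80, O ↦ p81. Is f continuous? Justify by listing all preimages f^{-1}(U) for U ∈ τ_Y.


f is NOT continuous.

Compute f^{-1}(U) for each U ∈ τ_Y:
  U = ∅: f^{-1}(U) = ∅ ∈ τ_X ✓.
  U = {p80}: f^{-1}(U) = {N} ∈ τ_X ✓.
  U = {p81}: f^{-1}(U) = {O} ∉ τ_X ✗.
  U = {p80, p81}: f^{-1}(U) = {N, O} ∈ τ_X ✓.
  U = {p81, p82}: f^{-1}(U) = {L, M, O} ∉ τ_X ✗.
  U = {p80, p81, p82}: f^{-1}(U) = {L, M, N, O} ∈ τ_X ✓.
Found U = {p81} with f^{-1}(U) = {O} not in τ_X. Therefore f is NOT continuous.


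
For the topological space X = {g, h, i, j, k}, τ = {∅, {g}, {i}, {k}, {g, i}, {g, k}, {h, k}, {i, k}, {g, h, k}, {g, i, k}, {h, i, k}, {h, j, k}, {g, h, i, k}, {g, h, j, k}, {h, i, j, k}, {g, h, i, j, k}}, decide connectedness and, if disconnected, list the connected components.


(X, τ) is disconnected; components = [{g}, {i}, {h, j, k}].

Find clopen sets (U ∈ τ with X ∖ U ∈ τ):
  U = ∅, X ∖ U = {g, h, i, j, k} — both open, so U is clopen.
  U = {g}, X ∖ U = {h, i, j, k} — both open, so U is clopen.
  U = {i}, X ∖ U = {g, h, j, k} — both open, so U is clopen.
  U = {g, i}, X ∖ U = {h, j, k} — both open, so U is clopen.
  U = {h, j, k}, X ∖ U = {g, i} — both open, so U is clopen.
  U = {g, h, j, k}, X ∖ U = {i} — both open, so U is clopen.
  U = {h, i, j, k}, X ∖ U = {g} — both open, so U is clopen.
  U = {g, h, i, j, k}, X ∖ U = ∅ — both open, so U is clopen.
Nontrivial clopen(s) exist: e.g. {g, i}. So (X, τ) is disconnected.
Compute connected components by grouping points that agree on all clopens:
  component: {g}
  component: {i}
  component: {h, j, k}


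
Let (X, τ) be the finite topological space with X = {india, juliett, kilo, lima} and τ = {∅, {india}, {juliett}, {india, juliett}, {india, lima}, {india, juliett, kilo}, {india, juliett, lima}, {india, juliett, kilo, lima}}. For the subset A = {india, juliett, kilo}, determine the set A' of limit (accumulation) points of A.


A' = {kilo, lima}

For each x ∈ X, list the open sets U ∈ τ with x ∈ U, then check whether U ∩ (A ∖ {x}) ≠ ∅ for every such U.
  x = india: open {india} ∋ x has {india} ∩ (A ∖ {india}) = ∅, so x is NOT a limit point.
  x = juliett: open {juliett} ∋ x has {juliett} ∩ (A ∖ {juliett}) = ∅, so x is NOT a limit point.
  x = kilo: opens ∋ x are {india, juliett, kilo}, {india, juliett, kilo, lima}; each meets A ∖ {kilo}, so x IS a limit point.
  x = lima: opens ∋ x are {india, lima}, {india, juliett, lima}, {india, juliett, kilo, lima}; each meets A ∖ {lima}, so x IS a limit point.
Collecting: A' = {kilo, lima}.


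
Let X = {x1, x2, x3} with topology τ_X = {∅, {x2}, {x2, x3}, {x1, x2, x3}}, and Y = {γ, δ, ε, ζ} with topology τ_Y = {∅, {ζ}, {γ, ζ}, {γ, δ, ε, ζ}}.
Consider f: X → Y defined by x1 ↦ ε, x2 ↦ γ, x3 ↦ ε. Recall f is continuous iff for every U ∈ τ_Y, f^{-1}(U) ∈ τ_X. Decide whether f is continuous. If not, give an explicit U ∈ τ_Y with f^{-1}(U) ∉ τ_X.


f IS continuous.

Compute f^{-1}(U) for each U ∈ τ_Y:
  U = ∅: f^{-1}(U) = ∅ ∈ τ_X ✓.
  U = {ζ}: f^{-1}(U) = ∅ ∈ τ_X ✓.
  U = {γ, ζ}: f^{-1}(U) = {x2} ∈ τ_X ✓.
  U = {γ, δ, ε, ζ}: f^{-1}(U) = {x1, x2, x3} ∈ τ_X ✓.
Every preimage lies in τ_X, so f IS continuous.


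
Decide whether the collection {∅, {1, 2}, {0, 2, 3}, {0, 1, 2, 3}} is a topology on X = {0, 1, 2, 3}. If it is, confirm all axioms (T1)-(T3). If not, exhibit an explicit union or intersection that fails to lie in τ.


τ is NOT a topology on X.

Axiom (T1): ∅ ∈ τ? Yes; X ∈ τ? Yes.
Axiom (T2/T3): check pairwise unions and intersections of members of τ.
Counterexample for (T3): {1, 2} ∩ {0, 2, 3} = {2} ∉ τ. Therefore τ is NOT a topology.


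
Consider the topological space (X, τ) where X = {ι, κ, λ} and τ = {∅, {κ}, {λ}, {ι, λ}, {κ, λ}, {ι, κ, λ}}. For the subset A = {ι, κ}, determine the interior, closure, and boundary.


int(A) = {κ}, cl(A) = {ι, κ}, ∂A = {ι}.

Closed sets in (X, τ) are complements of opens:
  closed(X, τ) = {∅, {ι}, {κ}, {ι, κ}, {ι, λ}, {ι, κ, λ}}.
int(A) = ⋃ {U ∈ τ : U ⊆ A}. Opens contained in A: ∅, {κ}.
Taking the union of these: int(A) = {κ}.
cl(A) = ⋂ {C closed : A ⊆ C}. Closed sets containing A: {ι, κ}, {ι, κ, λ}.
Intersecting these: cl(A) = {ι, κ}.
∂A = cl(A) ∖ int(A) = {ι, κ} ∖ {κ} = {ι}.


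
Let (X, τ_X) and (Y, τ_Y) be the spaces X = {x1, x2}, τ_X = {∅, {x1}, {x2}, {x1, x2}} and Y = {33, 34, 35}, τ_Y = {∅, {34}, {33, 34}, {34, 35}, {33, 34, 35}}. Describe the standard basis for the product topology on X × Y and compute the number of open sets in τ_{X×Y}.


Basis B = {∅ × ∅, {x1} × {34}, {x2} × {34}, {x1} × {33, 34}, {x1} × {34, 35}, {x1, x2} × {34}, {x2} × {33, 34}, {x2} × {34, 35}, {x1} × {33, 34, 35}, {x2} × {33, 34, 35}, {x1, x2} × {33, 34}, {x1, x2} × {34, 35}, {x1, x2} × {33, 34, 35}}; |τ_{X×Y}| = 25.

Enumerate products U × V with U ∈ τ_X, V ∈ τ_Y (deduplicated):
  ∅ × ∅ = {} (∅)
  {x1} × {34} = {(x1,34)}
  {x2} × {34} = {(x2,34)}
  {x1} × {33, 34} = {(x1,33), (x1,34)}
  {x1} × {34, 35} = {(x1,34), (x1,35)}
  {x1, x2} × {34} = {(x1,34), (x2,34)}
  {x2} × {33, 34} = {(x2,33), (x2,34)}
  {x2} × {34, 35} = {(x2,34), (x2,35)}
  {x1} × {33, 34, 35} = {(x1,33), (x1,34), (x1,35)}
  {x2} × {33, 34, 35} = {(x2,33), (x2,34), (x2,35)}
  {x1, x2} × {33, 34} = {(x1,33), (x1,34), (x2,33), (x2,34)}
  {x1, x2} × {34, 35} = {(x1,34), (x1,35), (x2,34), (x2,35)}
  {x1, x2} × {33, 34, 35} = {(x1,33), (x1,34), (x1,35), (x2,33), (x2,34), (x2,35)}
These 13 distinct sets form the basis B.
Close under arbitrary unions to get τ_{X×Y}; counting gives |τ_{X×Y}| = 25.


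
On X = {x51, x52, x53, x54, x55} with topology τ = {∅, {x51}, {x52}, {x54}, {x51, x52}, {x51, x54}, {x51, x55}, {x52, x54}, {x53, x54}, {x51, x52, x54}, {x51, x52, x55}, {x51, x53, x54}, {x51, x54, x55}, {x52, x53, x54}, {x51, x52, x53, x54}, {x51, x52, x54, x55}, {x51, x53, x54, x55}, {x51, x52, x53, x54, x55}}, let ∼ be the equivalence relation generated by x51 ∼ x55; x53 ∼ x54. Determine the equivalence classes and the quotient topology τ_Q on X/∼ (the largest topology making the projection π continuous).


X/∼ = {[x51=x55], [x52], [x53=x54]}; |τ_Q| = 8.

Equivalence classes: [x51=x55], [x52], [x53=x54].
Quotient map π: X → X/∼ sends x51 ↦ [x51=x55], x52 ↦ [x52], x53 ↦ [x53=x54], x54 ↦ [x53=x54], x55 ↦ [x51=x55].
For each subset V ⊆ X/∼, compute π^{-1}(V) ⊆ X and check whether π^{-1}(V) ∈ τ. V is open in τ_Q iff π^{-1}(V) ∈ τ.
  V = {}: π^{-1}(V) = ∅ ∈ τ ✓.
  V = {[x51=x55]}: π^{-1}(V) = {x51, x55} ∈ τ ✓.
  V = {[x52]}: π^{-1}(V) = {x52} ∈ τ ✓.
  V = {[x51=x55], [x52]}: π^{-1}(V) = {x51, x52, x55} ∈ τ ✓.
  V = {[x53=x54]}: π^{-1}(V) = {x53, x54} ∈ τ ✓.
  V = {[x51=x55], [x53=x54]}: π^{-1}(V) = {x51, x53, x54, x55} ∈ τ ✓.
  V = {[x52], [x53=x54]}: π^{-1}(V) = {x52, x53, x54} ∈ τ ✓.
  V = {[x51=x55], [x52], [x53=x54]}: π^{-1}(V) = {x51, x52, x53, x54, x55} ∈ τ ✓.
Open sets in the quotient: τ_Q = {{}, {[x51=x55]}, {[x52]}, {[x51=x55], [x52]}, {[x53=x54]}, {[x51=x55], [x53=x54]}, {[x52], [x53=x54]}, {[x51=x55], [x52], [x53=x54]}} (8 elements).


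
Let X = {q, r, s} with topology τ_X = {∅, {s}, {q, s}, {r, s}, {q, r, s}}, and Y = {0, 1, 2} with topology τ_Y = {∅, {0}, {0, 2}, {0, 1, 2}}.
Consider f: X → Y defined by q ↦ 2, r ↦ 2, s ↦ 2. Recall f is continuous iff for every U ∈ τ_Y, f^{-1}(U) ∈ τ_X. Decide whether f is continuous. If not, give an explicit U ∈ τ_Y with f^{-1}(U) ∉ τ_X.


f IS continuous.

Compute f^{-1}(U) for each U ∈ τ_Y:
  U = ∅: f^{-1}(U) = ∅ ∈ τ_X ✓.
  U = {0}: f^{-1}(U) = ∅ ∈ τ_X ✓.
  U = {0, 2}: f^{-1}(U) = {q, r, s} ∈ τ_X ✓.
  U = {0, 1, 2}: f^{-1}(U) = {q, r, s} ∈ τ_X ✓.
Every preimage lies in τ_X, so f IS continuous.


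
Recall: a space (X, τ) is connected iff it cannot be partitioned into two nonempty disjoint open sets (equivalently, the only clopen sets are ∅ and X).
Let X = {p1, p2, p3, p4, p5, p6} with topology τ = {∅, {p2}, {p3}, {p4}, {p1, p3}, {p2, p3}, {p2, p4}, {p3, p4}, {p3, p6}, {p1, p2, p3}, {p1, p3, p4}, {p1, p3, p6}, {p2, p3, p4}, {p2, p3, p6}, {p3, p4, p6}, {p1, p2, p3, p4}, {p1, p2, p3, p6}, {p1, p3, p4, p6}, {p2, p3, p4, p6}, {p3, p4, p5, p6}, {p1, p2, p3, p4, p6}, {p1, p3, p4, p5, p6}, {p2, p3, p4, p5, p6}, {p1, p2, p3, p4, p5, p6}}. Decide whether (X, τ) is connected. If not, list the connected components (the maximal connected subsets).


(X, τ) is disconnected; components = [{p2}, {p1, p3, p4, p5, p6}].

Find clopen sets (U ∈ τ with X ∖ U ∈ τ):
  U = ∅, X ∖ U = {p1, p2, p3, p4, p5, p6} — both open, so U is clopen.
  U = {p2}, X ∖ U = {p1, p3, p4, p5, p6} — both open, so U is clopen.
  U = {p1, p3, p4, p5, p6}, X ∖ U = {p2} — both open, so U is clopen.
  U = {p1, p2, p3, p4, p5, p6}, X ∖ U = ∅ — both open, so U is clopen.
Nontrivial clopen(s) exist: e.g. {p2}. So (X, τ) is disconnected.
Compute connected components by grouping points that agree on all clopens:
  component: {p2}
  component: {p1, p3, p4, p5, p6}


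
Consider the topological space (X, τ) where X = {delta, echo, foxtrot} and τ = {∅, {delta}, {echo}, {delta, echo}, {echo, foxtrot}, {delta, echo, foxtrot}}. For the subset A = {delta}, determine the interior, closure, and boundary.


int(A) = {delta}, cl(A) = {delta}, ∂A = ∅.

Closed sets in (X, τ) are complements of opens:
  closed(X, τ) = {∅, {delta}, {foxtrot}, {delta, foxtrot}, {echo, foxtrot}, {delta, echo, foxtrot}}.
int(A) = ⋃ {U ∈ τ : U ⊆ A}. Opens contained in A: ∅, {delta}.
Taking the union of these: int(A) = {delta}.
cl(A) = ⋂ {C closed : A ⊆ C}. Closed sets containing A: {delta}, {delta, foxtrot}, {delta, echo, foxtrot}.
Intersecting these: cl(A) = {delta}.
∂A = cl(A) ∖ int(A) = {delta} ∖ {delta} = ∅.


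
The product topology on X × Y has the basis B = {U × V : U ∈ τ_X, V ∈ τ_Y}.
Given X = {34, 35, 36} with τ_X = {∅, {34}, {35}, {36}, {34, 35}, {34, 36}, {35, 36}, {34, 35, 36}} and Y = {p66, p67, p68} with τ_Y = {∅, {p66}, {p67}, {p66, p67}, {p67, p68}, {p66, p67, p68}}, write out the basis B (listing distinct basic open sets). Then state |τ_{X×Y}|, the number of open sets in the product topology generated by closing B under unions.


Basis B = {∅ × ∅, {34} × {p66}, {34} × {p67}, {35} × {p66}, {35} × {p67}, {36} × {p66}, {36} × {p67}, {34} × {p66, p67}, {34, 35} × {p66}, {34, 36} × {p66}, {34} × {p67, p68}, {34, 35} × {p67}, {34, 36} × {p67}, {35} × {p66, p67}, {35, 36} × {p66}, {35} × {p67, p68}, {35, 36} × {p67}, {36} × {p66, p67}, {36} × {p67, p68}, {34} × {p66, p67, p68}, {34, 35, 36} × {p66}, {34, 35, 36} × {p67}, {35} × {p66, p67, p68}, {36} × {p66, p67, p68}, {34, 35} × {p66, p67}, {34, 36} × {p66, p67}, {34, 35} × {p67, p68}, {34, 36} × {p67, p68}, {35, 36} × {p66, p67}, {35, 36} × {p67, p68}, {34, 35} × {p66, p67, p68}, {34, 36} × {p66, p67, p68}, {34, 35, 36} × {p66, p67}, {34, 35, 36} × {p67, p68}, {35, 36} × {p66, p67, p68}, {34, 35, 36} × {p66, p67, p68}}; |τ_{X×Y}| = 216.

Enumerate products U × V with U ∈ τ_X, V ∈ τ_Y (deduplicated):
  ∅ × ∅ = {} (∅)
  {34} × {p66} = {(34,p66)}
  {34} × {p67} = {(34,p67)}
  {35} × {p66} = {(35,p66)}
  {35} × {p67} = {(35,p67)}
  {36} × {p66} = {(36,p66)}
  {36} × {p67} = {(36,p67)}
  {34} × {p66, p67} = {(34,p66), (34,p67)}
  {34, 35} × {p66} = {(34,p66), (35,p66)}
  {34, 36} × {p66} = {(34,p66), (36,p66)}
  {34} × {p67, p68} = {(34,p67), (34,p68)}
  {34, 35} × {p67} = {(34,p67), (35,p67)}
  {34, 36} × {p67} = {(34,p67), (36,p67)}
  {35} × {p66, p67} = {(35,p66), (35,p67)}
  {35, 36} × {p66} = {(35,p66), (36,p66)}
  {35} × {p67, p68} = {(35,p67), (35,p68)}
  {35, 36} × {p67} = {(35,p67), (36,p67)}
  {36} × {p66, p67} = {(36,p66), (36,p67)}
  {36} × {p67, p68} = {(36,p67), (36,p68)}
  {34} × {p66, p67, p68} = {(34,p66), (34,p67), (34,p68)}
  {34, 35, 36} × {p66} = {(34,p66), (35,p66), (36,p66)}
  {34, 35, 36} × {p67} = {(34,p67), (35,p67), (36,p67)}
  {35} × {p66, p67, p68} = {(35,p66), (35,p67), (35,p68)}
  {36} × {p66, p67, p68} = {(36,p66), (36,p67), (36,p68)}
  {34, 35} × {p66, p67} = {(34,p66), (34,p67), (35,p66), (35,p67)}
  {34, 36} × {p66, p67} = {(34,p66), (34,p67), (36,p66), (36,p67)}
  {34, 35} × {p67, p68} = {(34,p67), (34,p68), (35,p67), (35,p68)}
  {34, 36} × {p67, p68} = {(34,p67), (34,p68), (36,p67), (36,p68)}
  {35, 36} × {p66, p67} = {(35,p66), (35,p67), (36,p66), (36,p67)}
  {35, 36} × {p67, p68} = {(35,p67), (35,p68), (36,p67), (36,p68)}
  {34, 35} × {p66, p67, p68} = {(34,p66), (34,p67), (34,p68), (35,p66), (35,p67), (35,p68)}
  {34, 36} × {p66, p67, p68} = {(34,p66), (34,p67), (34,p68), (36,p66), (36,p67), (36,p68)}
  {34, 35, 36} × {p66, p67} = {(34,p66), (34,p67), (35,p66), (35,p67), (36,p66), (36,p67)}
  {34, 35, 36} × {p67, p68} = {(34,p67), (34,p68), (35,p67), (35,p68), (36,p67), (36,p68)}
  {35, 36} × {p66, p67, p68} = {(35,p66), (35,p67), (35,p68), (36,p66), (36,p67), (36,p68)}
  {34, 35, 36} × {p66, p67, p68} = {(34,p66), (34,p67), (34,p68), (35,p66), (35,p67), (35,p68), (36,p66), (36,p67), (36,p68)}
These 36 distinct sets form the basis B.
Close under arbitrary unions to get τ_{X×Y}; counting gives |τ_{X×Y}| = 216.


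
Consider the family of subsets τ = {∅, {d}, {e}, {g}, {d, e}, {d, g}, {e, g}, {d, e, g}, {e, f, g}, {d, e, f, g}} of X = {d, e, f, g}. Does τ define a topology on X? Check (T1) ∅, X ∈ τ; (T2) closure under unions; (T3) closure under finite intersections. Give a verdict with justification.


τ IS a topology on X.

Axiom (T1): ∅ ∈ τ? Yes; X ∈ τ? Yes.
Axiom (T2/T3): check pairwise unions and intersections of members of τ.
All pairwise intersections and unions checked — each lies in τ. Therefore τ satisfies (T1), (T2), (T3): it IS a topology on X.


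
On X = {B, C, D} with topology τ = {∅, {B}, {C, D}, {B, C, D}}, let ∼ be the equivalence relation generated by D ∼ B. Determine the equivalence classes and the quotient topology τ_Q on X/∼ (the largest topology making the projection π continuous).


X/∼ = {[B=D], [C]}; |τ_Q| = 2.

Equivalence classes: [B=D], [C].
Quotient map π: X → X/∼ sends B ↦ [B=D], C ↦ [C], D ↦ [B=D].
For each subset V ⊆ X/∼, compute π^{-1}(V) ⊆ X and check whether π^{-1}(V) ∈ τ. V is open in τ_Q iff π^{-1}(V) ∈ τ.
  V = {}: π^{-1}(V) = ∅ ∈ τ ✓.
  V = {[B=D]}: π^{-1}(V) = {B, D} ∉ τ ✗.
  V = {[C]}: π^{-1}(V) = {C} ∉ τ ✗.
  V = {[B=D], [C]}: π^{-1}(V) = {B, C, D} ∈ τ ✓.
Open sets in the quotient: τ_Q = {{}, {[B=D], [C]}} (2 elements).


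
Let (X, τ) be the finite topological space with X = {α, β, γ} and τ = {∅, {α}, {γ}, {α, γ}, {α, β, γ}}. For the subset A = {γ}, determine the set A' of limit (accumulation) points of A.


A' = {β}

For each x ∈ X, list the open sets U ∈ τ with x ∈ U, then check whether U ∩ (A ∖ {x}) ≠ ∅ for every such U.
  x = α: open {α} ∋ x has {α} ∩ (A ∖ {α}) = ∅, so x is NOT a limit point.
  x = β: opens ∋ x are {α, β, γ}; each meets A ∖ {β}, so x IS a limit point.
  x = γ: open {γ} ∋ x has {γ} ∩ (A ∖ {γ}) = ∅, so x is NOT a limit point.
Collecting: A' = {β}.


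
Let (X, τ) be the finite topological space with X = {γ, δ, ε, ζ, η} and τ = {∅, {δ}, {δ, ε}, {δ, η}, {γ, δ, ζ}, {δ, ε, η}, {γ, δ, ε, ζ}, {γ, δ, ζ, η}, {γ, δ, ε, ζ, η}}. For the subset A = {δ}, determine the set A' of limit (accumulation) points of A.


A' = {γ, ε, ζ, η}

For each x ∈ X, list the open sets U ∈ τ with x ∈ U, then check whether U ∩ (A ∖ {x}) ≠ ∅ for every such U.
  x = γ: opens ∋ x are {γ, δ, ζ}, {γ, δ, ε, ζ}, {γ, δ, ζ, η}, {γ, δ, ε, ζ, η}; each meets A ∖ {γ}, so x IS a limit point.
  x = δ: open {δ} ∋ x has {δ} ∩ (A ∖ {δ}) = ∅, so x is NOT a limit point.
  x = ε: opens ∋ x are {δ, ε}, {δ, ε, η}, {γ, δ, ε, ζ}, {γ, δ, ε, ζ, η}; each meets A ∖ {ε}, so x IS a limit point.
  x = ζ: opens ∋ x are {γ, δ, ζ}, {γ, δ, ε, ζ}, {γ, δ, ζ, η}, {γ, δ, ε, ζ, η}; each meets A ∖ {ζ}, so x IS a limit point.
  x = η: opens ∋ x are {δ, η}, {δ, ε, η}, {γ, δ, ζ, η}, {γ, δ, ε, ζ, η}; each meets A ∖ {η}, so x IS a limit point.
Collecting: A' = {γ, ε, ζ, η}.


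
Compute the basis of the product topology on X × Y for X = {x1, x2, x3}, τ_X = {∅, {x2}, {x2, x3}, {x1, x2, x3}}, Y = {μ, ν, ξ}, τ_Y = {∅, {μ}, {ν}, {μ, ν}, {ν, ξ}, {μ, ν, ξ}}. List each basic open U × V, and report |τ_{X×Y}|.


Basis B = {∅ × ∅, {x2} × {μ}, {x2} × {ν}, {x2} × {μ, ν}, {x2, x3} × {μ}, {x2} × {ν, ξ}, {x2, x3} × {ν}, {x1, x2, x3} × {μ}, {x1, x2, x3} × {ν}, {x2} × {μ, ν, ξ}, {x2, x3} × {μ, ν}, {x2, x3} × {ν, ξ}, {x1, x2, x3} × {μ, ν}, {x1, x2, x3} × {ν, ξ}, {x2, x3} × {μ, ν, ξ}, {x1, x2, x3} × {μ, ν, ξ}}; |τ_{X×Y}| = 40.

Enumerate products U × V with U ∈ τ_X, V ∈ τ_Y (deduplicated):
  ∅ × ∅ = {} (∅)
  {x2} × {μ} = {(x2,μ)}
  {x2} × {ν} = {(x2,ν)}
  {x2} × {μ, ν} = {(x2,μ), (x2,ν)}
  {x2, x3} × {μ} = {(x2,μ), (x3,μ)}
  {x2} × {ν, ξ} = {(x2,ν), (x2,ξ)}
  {x2, x3} × {ν} = {(x2,ν), (x3,ν)}
  {x1, x2, x3} × {μ} = {(x1,μ), (x2,μ), (x3,μ)}
  {x1, x2, x3} × {ν} = {(x1,ν), (x2,ν), (x3,ν)}
  {x2} × {μ, ν, ξ} = {(x2,μ), (x2,ν), (x2,ξ)}
  {x2, x3} × {μ, ν} = {(x2,μ), (x2,ν), (x3,μ), (x3,ν)}
  {x2, x3} × {ν, ξ} = {(x2,ν), (x2,ξ), (x3,ν), (x3,ξ)}
  {x1, x2, x3} × {μ, ν} = {(x1,μ), (x1,ν), (x2,μ), (x2,ν), (x3,μ), (x3,ν)}
  {x1, x2, x3} × {ν, ξ} = {(x1,ν), (x1,ξ), (x2,ν), (x2,ξ), (x3,ν), (x3,ξ)}
  {x2, x3} × {μ, ν, ξ} = {(x2,μ), (x2,ν), (x2,ξ), (x3,μ), (x3,ν), (x3,ξ)}
  {x1, x2, x3} × {μ, ν, ξ} = {(x1,μ), (x1,ν), (x1,ξ), (x2,μ), (x2,ν), (x2,ξ), (x3,μ), (x3,ν), (x3,ξ)}
These 16 distinct sets form the basis B.
Close under arbitrary unions to get τ_{X×Y}; counting gives |τ_{X×Y}| = 40.


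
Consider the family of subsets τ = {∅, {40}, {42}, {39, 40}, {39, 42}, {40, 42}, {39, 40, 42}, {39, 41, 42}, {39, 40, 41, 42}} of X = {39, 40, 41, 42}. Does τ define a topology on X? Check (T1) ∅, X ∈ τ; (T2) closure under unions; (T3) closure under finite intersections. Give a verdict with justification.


τ is NOT a topology on X.

Axiom (T1): ∅ ∈ τ? Yes; X ∈ τ? Yes.
Axiom (T2/T3): check pairwise unions and intersections of members of τ.
Counterexample for (T3): {39, 40} ∩ {39, 42} = {39} ∉ τ. Therefore τ is NOT a topology.


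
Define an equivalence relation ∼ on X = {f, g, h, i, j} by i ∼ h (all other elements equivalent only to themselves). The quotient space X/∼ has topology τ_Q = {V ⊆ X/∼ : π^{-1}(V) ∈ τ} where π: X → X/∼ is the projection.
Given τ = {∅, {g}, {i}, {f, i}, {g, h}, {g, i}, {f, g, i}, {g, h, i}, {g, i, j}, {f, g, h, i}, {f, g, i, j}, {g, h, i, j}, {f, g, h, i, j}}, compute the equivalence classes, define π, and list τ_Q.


X/∼ = {[f], [g], [h=i], [j]}; |τ_Q| = 6.

Equivalence classes: [f], [g], [h=i], [j].
Quotient map π: X → X/∼ sends f ↦ [f], g ↦ [g], h ↦ [h=i], i ↦ [h=i], j ↦ [j].
For each subset V ⊆ X/∼, compute π^{-1}(V) ⊆ X and check whether π^{-1}(V) ∈ τ. V is open in τ_Q iff π^{-1}(V) ∈ τ.
  V = {}: π^{-1}(V) = ∅ ∈ τ ✓.
  V = {[f]}: π^{-1}(V) = {f} ∉ τ ✗.
  V = {[g]}: π^{-1}(V) = {g} ∈ τ ✓.
  V = {[f], [g]}: π^{-1}(V) = {f, g} ∉ τ ✗.
  V = {[h=i]}: π^{-1}(V) = {h, i} ∉ τ ✗.
  V = {[f], [h=i]}: π^{-1}(V) = {f, h, i} ∉ τ ✗.
  V = {[g], [h=i]}: π^{-1}(V) = {g, h, i} ∈ τ ✓.
  V = {[f], [g], [h=i]}: π^{-1}(V) = {f, g, h, i} ∈ τ ✓.
  V = {[j]}: π^{-1}(V) = {j} ∉ τ ✗.
  V = {[f], [j]}: π^{-1}(V) = {f, j} ∉ τ ✗.
  V = {[g], [j]}: π^{-1}(V) = {g, j} ∉ τ ✗.
  V = {[f], [g], [j]}: π^{-1}(V) = {f, g, j} ∉ τ ✗.
  V = {[h=i], [j]}: π^{-1}(V) = {h, i, j} ∉ τ ✗.
  V = {[f], [h=i], [j]}: π^{-1}(V) = {f, h, i, j} ∉ τ ✗.
  V = {[g], [h=i], [j]}: π^{-1}(V) = {g, h, i, j} ∈ τ ✓.
  V = {[f], [g], [h=i], [j]}: π^{-1}(V) = {f, g, h, i, j} ∈ τ ✓.
Open sets in the quotient: τ_Q = {{}, {[g]}, {[g], [h=i]}, {[f], [g], [h=i]}, {[g], [h=i], [j]}, {[f], [g], [h=i], [j]}} (6 elements).


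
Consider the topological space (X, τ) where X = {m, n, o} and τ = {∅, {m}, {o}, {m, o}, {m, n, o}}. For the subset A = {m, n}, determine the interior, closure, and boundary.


int(A) = {m}, cl(A) = {m, n}, ∂A = {n}.

Closed sets in (X, τ) are complements of opens:
  closed(X, τ) = {∅, {n}, {m, n}, {n, o}, {m, n, o}}.
int(A) = ⋃ {U ∈ τ : U ⊆ A}. Opens contained in A: ∅, {m}.
Taking the union of these: int(A) = {m}.
cl(A) = ⋂ {C closed : A ⊆ C}. Closed sets containing A: {m, n}, {m, n, o}.
Intersecting these: cl(A) = {m, n}.
∂A = cl(A) ∖ int(A) = {m, n} ∖ {m} = {n}.


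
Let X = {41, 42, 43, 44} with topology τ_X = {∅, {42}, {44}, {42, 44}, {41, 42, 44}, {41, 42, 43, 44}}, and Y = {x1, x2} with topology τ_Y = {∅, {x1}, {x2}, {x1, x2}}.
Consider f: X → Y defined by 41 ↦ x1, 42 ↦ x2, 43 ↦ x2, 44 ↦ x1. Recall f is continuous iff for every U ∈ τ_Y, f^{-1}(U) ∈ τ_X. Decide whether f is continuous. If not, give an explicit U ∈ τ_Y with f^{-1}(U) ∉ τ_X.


f is NOT continuous.

Compute f^{-1}(U) for each U ∈ τ_Y:
  U = ∅: f^{-1}(U) = ∅ ∈ τ_X ✓.
  U = {x1}: f^{-1}(U) = {41, 44} ∉ τ_X ✗.
  U = {x2}: f^{-1}(U) = {42, 43} ∉ τ_X ✗.
  U = {x1, x2}: f^{-1}(U) = {41, 42, 43, 44} ∈ τ_X ✓.
Found U = {x1} with f^{-1}(U) = {41, 44} not in τ_X. Therefore f is NOT continuous.


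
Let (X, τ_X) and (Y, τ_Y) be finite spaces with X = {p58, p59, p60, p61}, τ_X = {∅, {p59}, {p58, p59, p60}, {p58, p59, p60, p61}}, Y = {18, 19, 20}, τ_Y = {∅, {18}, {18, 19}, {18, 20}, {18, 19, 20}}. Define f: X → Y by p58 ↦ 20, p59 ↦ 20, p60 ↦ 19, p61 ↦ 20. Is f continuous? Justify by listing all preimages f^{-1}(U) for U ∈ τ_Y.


f is NOT continuous.

Compute f^{-1}(U) for each U ∈ τ_Y:
  U = ∅: f^{-1}(U) = ∅ ∈ τ_X ✓.
  U = {18}: f^{-1}(U) = ∅ ∈ τ_X ✓.
  U = {18, 19}: f^{-1}(U) = {p60} ∉ τ_X ✗.
  U = {18, 20}: f^{-1}(U) = {p58, p59, p61} ∉ τ_X ✗.
  U = {18, 19, 20}: f^{-1}(U) = {p58, p59, p60, p61} ∈ τ_X ✓.
Found U = {18, 19} with f^{-1}(U) = {p60} not in τ_X. Therefore f is NOT continuous.


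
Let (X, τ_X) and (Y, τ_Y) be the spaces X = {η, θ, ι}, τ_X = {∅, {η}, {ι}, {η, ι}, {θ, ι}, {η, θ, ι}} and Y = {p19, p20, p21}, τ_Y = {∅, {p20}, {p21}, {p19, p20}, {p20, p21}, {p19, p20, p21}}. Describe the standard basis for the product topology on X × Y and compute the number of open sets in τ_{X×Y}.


Basis B = {∅ × ∅, {η} × {p20}, {η} × {p21}, {ι} × {p20}, {ι} × {p21}, {η} × {p19, p20}, {η} × {p20, p21}, {η, ι} × {p20}, {η, ι} × {p21}, {θ, ι} × {p20}, {θ, ι} × {p21}, {ι} × {p19, p20}, {ι} × {p20, p21}, {η} × {p19, p20, p21}, {η, θ, ι} × {p20}, {η, θ, ι} × {p21}, {ι} × {p19, p20, p21}, {η, ι} × {p19, p20}, {η, ι} × {p20, p21}, {θ, ι} × {p19, p20}, {θ, ι} × {p20, p21}, {η, ι} × {p19, p20, p21}, {η, θ, ι} × {p19, p20}, {η, θ, ι} × {p20, p21}, {θ, ι} × {p19, p20, p21}, {η, θ, ι} × {p19, p20, p21}}; |τ_{X×Y}| = 108.

Enumerate products U × V with U ∈ τ_X, V ∈ τ_Y (deduplicated):
  ∅ × ∅ = {} (∅)
  {η} × {p20} = {(η,p20)}
  {η} × {p21} = {(η,p21)}
  {ι} × {p20} = {(ι,p20)}
  {ι} × {p21} = {(ι,p21)}
  {η} × {p19, p20} = {(η,p19), (η,p20)}
  {η} × {p20, p21} = {(η,p20), (η,p21)}
  {η, ι} × {p20} = {(η,p20), (ι,p20)}
  {η, ι} × {p21} = {(η,p21), (ι,p21)}
  {θ, ι} × {p20} = {(θ,p20), (ι,p20)}
  {θ, ι} × {p21} = {(θ,p21), (ι,p21)}
  {ι} × {p19, p20} = {(ι,p19), (ι,p20)}
  {ι} × {p20, p21} = {(ι,p20), (ι,p21)}
  {η} × {p19, p20, p21} = {(η,p19), (η,p20), (η,p21)}
  {η, θ, ι} × {p20} = {(η,p20), (θ,p20), (ι,p20)}
  {η, θ, ι} × {p21} = {(η,p21), (θ,p21), (ι,p21)}
  {ι} × {p19, p20, p21} = {(ι,p19), (ι,p20), (ι,p21)}
  {η, ι} × {p19, p20} = {(η,p19), (η,p20), (ι,p19), (ι,p20)}
  {η, ι} × {p20, p21} = {(η,p20), (η,p21), (ι,p20), (ι,p21)}
  {θ, ι} × {p19, p20} = {(θ,p19), (θ,p20), (ι,p19), (ι,p20)}
  {θ, ι} × {p20, p21} = {(θ,p20), (θ,p21), (ι,p20), (ι,p21)}
  {η, ι} × {p19, p20, p21} = {(η,p19), (η,p20), (η,p21), (ι,p19), (ι,p20), (ι,p21)}
  {η, θ, ι} × {p19, p20} = {(η,p19), (η,p20), (θ,p19), (θ,p20), (ι,p19), (ι,p20)}
  {η, θ, ι} × {p20, p21} = {(η,p20), (η,p21), (θ,p20), (θ,p21), (ι,p20), (ι,p21)}
  {θ, ι} × {p19, p20, p21} = {(θ,p19), (θ,p20), (θ,p21), (ι,p19), (ι,p20), (ι,p21)}
  {η, θ, ι} × {p19, p20, p21} = {(η,p19), (η,p20), (η,p21), (θ,p19), (θ,p20), (θ,p21), (ι,p19), (ι,p20), (ι,p21)}
These 26 distinct sets form the basis B.
Close under arbitrary unions to get τ_{X×Y}; counting gives |τ_{X×Y}| = 108.


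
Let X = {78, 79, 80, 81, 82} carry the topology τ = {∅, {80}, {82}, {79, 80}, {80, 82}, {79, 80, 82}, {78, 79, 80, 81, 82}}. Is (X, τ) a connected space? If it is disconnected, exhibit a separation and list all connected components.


(X, τ) is connected.

Find clopen sets (U ∈ τ with X ∖ U ∈ τ):
  U = ∅, X ∖ U = {78, 79, 80, 81, 82} — both open, so U is clopen.
  U = {78, 79, 80, 81, 82}, X ∖ U = ∅ — both open, so U is clopen.
Only trivial clopens (∅ and X) exist, so (X, τ) is connected.
Compute connected components by grouping points that agree on all clopens:
  component: {78, 79, 80, 81, 82}


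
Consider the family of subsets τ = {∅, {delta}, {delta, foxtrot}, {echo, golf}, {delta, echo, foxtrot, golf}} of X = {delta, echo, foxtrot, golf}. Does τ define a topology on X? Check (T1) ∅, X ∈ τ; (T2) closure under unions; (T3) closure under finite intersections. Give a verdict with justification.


τ is NOT a topology on X.

Axiom (T1): ∅ ∈ τ? Yes; X ∈ τ? Yes.
Axiom (T2/T3): check pairwise unions and intersections of members of τ.
Counterexample for (T2): {delta} ∪ {echo, golf} = {delta, echo, golf} ∉ τ. Therefore τ is NOT a topology.


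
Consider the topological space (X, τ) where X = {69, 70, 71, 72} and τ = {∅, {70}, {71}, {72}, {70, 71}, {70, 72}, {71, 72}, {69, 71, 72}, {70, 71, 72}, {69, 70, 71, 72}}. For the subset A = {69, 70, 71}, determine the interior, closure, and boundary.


int(A) = {70, 71}, cl(A) = {69, 70, 71}, ∂A = {69}.

Closed sets in (X, τ) are complements of opens:
  closed(X, τ) = {∅, {69}, {70}, {69, 70}, {69, 71}, {69, 72}, {69, 70, 71}, {69, 70, 72}, {69, 71, 72}, {69, 70, 71, 72}}.
int(A) = ⋃ {U ∈ τ : U ⊆ A}. Opens contained in A: ∅, {70}, {71}, {70, 71}.
Taking the union of these: int(A) = {70, 71}.
cl(A) = ⋂ {C closed : A ⊆ C}. Closed sets containing A: {69, 70, 71}, {69, 70, 71, 72}.
Intersecting these: cl(A) = {69, 70, 71}.
∂A = cl(A) ∖ int(A) = {69, 70, 71} ∖ {70, 71} = {69}.


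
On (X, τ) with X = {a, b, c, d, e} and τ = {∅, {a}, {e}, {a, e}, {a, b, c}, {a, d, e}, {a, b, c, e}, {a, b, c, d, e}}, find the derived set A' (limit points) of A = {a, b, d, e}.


A' = {b, c, d}

For each x ∈ X, list the open sets U ∈ τ with x ∈ U, then check whether U ∩ (A ∖ {x}) ≠ ∅ for every such U.
  x = a: open {a} ∋ x has {a} ∩ (A ∖ {a}) = ∅, so x is NOT a limit point.
  x = b: opens ∋ x are {a, b, c}, {a, b, c, e}, {a, b, c, d, e}; each meets A ∖ {b}, so x IS a limit point.
  x = c: opens ∋ x are {a, b, c}, {a, b, c, e}, {a, b, c, d, e}; each meets A ∖ {c}, so x IS a limit point.
  x = d: opens ∋ x are {a, d, e}, {a, b, c, d, e}; each meets A ∖ {d}, so x IS a limit point.
  x = e: open {e} ∋ x has {e} ∩ (A ∖ {e}) = ∅, so x is NOT a limit point.
Collecting: A' = {b, c, d}.


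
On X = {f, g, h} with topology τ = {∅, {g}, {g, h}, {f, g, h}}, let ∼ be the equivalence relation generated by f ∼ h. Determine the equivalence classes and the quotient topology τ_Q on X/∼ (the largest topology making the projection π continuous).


X/∼ = {[f=h], [g]}; |τ_Q| = 3.

Equivalence classes: [f=h], [g].
Quotient map π: X → X/∼ sends f ↦ [f=h], g ↦ [g], h ↦ [f=h].
For each subset V ⊆ X/∼, compute π^{-1}(V) ⊆ X and check whether π^{-1}(V) ∈ τ. V is open in τ_Q iff π^{-1}(V) ∈ τ.
  V = {}: π^{-1}(V) = ∅ ∈ τ ✓.
  V = {[f=h]}: π^{-1}(V) = {f, h} ∉ τ ✗.
  V = {[g]}: π^{-1}(V) = {g} ∈ τ ✓.
  V = {[f=h], [g]}: π^{-1}(V) = {f, g, h} ∈ τ ✓.
Open sets in the quotient: τ_Q = {{}, {[g]}, {[f=h], [g]}} (3 elements).


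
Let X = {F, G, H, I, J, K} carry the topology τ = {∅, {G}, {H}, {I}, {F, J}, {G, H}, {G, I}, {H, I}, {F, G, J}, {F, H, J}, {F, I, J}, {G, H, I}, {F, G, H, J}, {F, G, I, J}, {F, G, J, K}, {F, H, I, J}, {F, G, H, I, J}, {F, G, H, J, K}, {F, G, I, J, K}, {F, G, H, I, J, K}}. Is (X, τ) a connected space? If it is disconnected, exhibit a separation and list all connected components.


(X, τ) is disconnected; components = [{H}, {I}, {F, G, J, K}].

Find clopen sets (U ∈ τ with X ∖ U ∈ τ):
  U = ∅, X ∖ U = {F, G, H, I, J, K} — both open, so U is clopen.
  U = {H}, X ∖ U = {F, G, I, J, K} — both open, so U is clopen.
  U = {I}, X ∖ U = {F, G, H, J, K} — both open, so U is clopen.
  U = {H, I}, X ∖ U = {F, G, J, K} — both open, so U is clopen.
  U = {F, G, J, K}, X ∖ U = {H, I} — both open, so U is clopen.
  U = {F, G, H, J, K}, X ∖ U = {I} — both open, so U is clopen.
  U = {F, G, I, J, K}, X ∖ U = {H} — both open, so U is clopen.
  U = {F, G, H, I, J, K}, X ∖ U = ∅ — both open, so U is clopen.
Nontrivial clopen(s) exist: e.g. {F, G, J, K}. So (X, τ) is disconnected.
Compute connected components by grouping points that agree on all clopens:
  component: {H}
  component: {I}
  component: {F, G, J, K}


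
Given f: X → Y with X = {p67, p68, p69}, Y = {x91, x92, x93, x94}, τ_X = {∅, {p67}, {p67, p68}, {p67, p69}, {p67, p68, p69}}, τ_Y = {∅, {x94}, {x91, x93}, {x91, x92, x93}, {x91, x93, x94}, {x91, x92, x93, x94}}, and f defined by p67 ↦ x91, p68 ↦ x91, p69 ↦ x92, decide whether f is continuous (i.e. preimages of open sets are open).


f IS continuous.

Compute f^{-1}(U) for each U ∈ τ_Y:
  U = ∅: f^{-1}(U) = ∅ ∈ τ_X ✓.
  U = {x94}: f^{-1}(U) = ∅ ∈ τ_X ✓.
  U = {x91, x93}: f^{-1}(U) = {p67, p68} ∈ τ_X ✓.
  U = {x91, x92, x93}: f^{-1}(U) = {p67, p68, p69} ∈ τ_X ✓.
  U = {x91, x93, x94}: f^{-1}(U) = {p67, p68} ∈ τ_X ✓.
  U = {x91, x92, x93, x94}: f^{-1}(U) = {p67, p68, p69} ∈ τ_X ✓.
Every preimage lies in τ_X, so f IS continuous.


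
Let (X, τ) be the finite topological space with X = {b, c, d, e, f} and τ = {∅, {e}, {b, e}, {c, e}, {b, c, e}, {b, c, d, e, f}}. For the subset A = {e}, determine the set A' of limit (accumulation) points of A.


A' = {b, c, d, f}

For each x ∈ X, list the open sets U ∈ τ with x ∈ U, then check whether U ∩ (A ∖ {x}) ≠ ∅ for every such U.
  x = b: opens ∋ x are {b, e}, {b, c, e}, {b, c, d, e, f}; each meets A ∖ {b}, so x IS a limit point.
  x = c: opens ∋ x are {c, e}, {b, c, e}, {b, c, d, e, f}; each meets A ∖ {c}, so x IS a limit point.
  x = d: opens ∋ x are {b, c, d, e, f}; each meets A ∖ {d}, so x IS a limit point.
  x = e: open {e} ∋ x has {e} ∩ (A ∖ {e}) = ∅, so x is NOT a limit point.
  x = f: opens ∋ x are {b, c, d, e, f}; each meets A ∖ {f}, so x IS a limit point.
Collecting: A' = {b, c, d, f}.


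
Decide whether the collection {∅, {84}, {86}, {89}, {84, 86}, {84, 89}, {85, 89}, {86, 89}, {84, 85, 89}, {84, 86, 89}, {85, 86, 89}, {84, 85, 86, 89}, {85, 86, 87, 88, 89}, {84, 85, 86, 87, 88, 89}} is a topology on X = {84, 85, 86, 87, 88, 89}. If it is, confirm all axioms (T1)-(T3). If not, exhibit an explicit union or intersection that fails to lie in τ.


τ IS a topology on X.

Axiom (T1): ∅ ∈ τ? Yes; X ∈ τ? Yes.
Axiom (T2/T3): check pairwise unions and intersections of members of τ.
All pairwise intersections and unions checked — each lies in τ. Therefore τ satisfies (T1), (T2), (T3): it IS a topology on X.


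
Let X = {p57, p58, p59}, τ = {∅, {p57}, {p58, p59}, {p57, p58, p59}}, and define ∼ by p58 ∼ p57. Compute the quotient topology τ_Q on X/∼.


X/∼ = {[p57=p58], [p59]}; |τ_Q| = 2.

Equivalence classes: [p57=p58], [p59].
Quotient map π: X → X/∼ sends p57 ↦ [p57=p58], p58 ↦ [p57=p58], p59 ↦ [p59].
For each subset V ⊆ X/∼, compute π^{-1}(V) ⊆ X and check whether π^{-1}(V) ∈ τ. V is open in τ_Q iff π^{-1}(V) ∈ τ.
  V = {}: π^{-1}(V) = ∅ ∈ τ ✓.
  V = {[p57=p58]}: π^{-1}(V) = {p57, p58} ∉ τ ✗.
  V = {[p59]}: π^{-1}(V) = {p59} ∉ τ ✗.
  V = {[p57=p58], [p59]}: π^{-1}(V) = {p57, p58, p59} ∈ τ ✓.
Open sets in the quotient: τ_Q = {{}, {[p57=p58], [p59]}} (2 elements).


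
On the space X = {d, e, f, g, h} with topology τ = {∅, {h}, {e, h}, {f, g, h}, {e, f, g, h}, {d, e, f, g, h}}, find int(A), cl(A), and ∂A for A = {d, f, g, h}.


int(A) = {f, g, h}, cl(A) = {d, e, f, g, h}, ∂A = {d, e}.

Closed sets in (X, τ) are complements of opens:
  closed(X, τ) = {∅, {d}, {d, e}, {d, f, g}, {d, e, f, g}, {d, e, f, g, h}}.
int(A) = ⋃ {U ∈ τ : U ⊆ A}. Opens contained in A: ∅, {h}, {f, g, h}.
Taking the union of these: int(A) = {f, g, h}.
cl(A) = ⋂ {C closed : A ⊆ C}. Closed sets containing A: {d, e, f, g, h}.
Intersecting these: cl(A) = {d, e, f, g, h}.
∂A = cl(A) ∖ int(A) = {d, e, f, g, h} ∖ {f, g, h} = {d, e}.


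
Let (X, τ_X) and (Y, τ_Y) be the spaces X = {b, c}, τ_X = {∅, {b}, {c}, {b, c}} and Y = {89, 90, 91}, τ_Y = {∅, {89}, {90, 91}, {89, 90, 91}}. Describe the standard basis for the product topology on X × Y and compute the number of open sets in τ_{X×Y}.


Basis B = {∅ × ∅, {b} × {89}, {c} × {89}, {b, c} × {89}, {b} × {90, 91}, {c} × {90, 91}, {b} × {89, 90, 91}, {c} × {89, 90, 91}, {b, c} × {90, 91}, {b, c} × {89, 90, 91}}; |τ_{X×Y}| = 16.

Enumerate products U × V with U ∈ τ_X, V ∈ τ_Y (deduplicated):
  ∅ × ∅ = {} (∅)
  {b} × {89} = {(b,89)}
  {c} × {89} = {(c,89)}
  {b, c} × {89} = {(b,89), (c,89)}
  {b} × {90, 91} = {(b,90), (b,91)}
  {c} × {90, 91} = {(c,90), (c,91)}
  {b} × {89, 90, 91} = {(b,89), (b,90), (b,91)}
  {c} × {89, 90, 91} = {(c,89), (c,90), (c,91)}
  {b, c} × {90, 91} = {(b,90), (b,91), (c,90), (c,91)}
  {b, c} × {89, 90, 91} = {(b,89), (b,90), (b,91), (c,89), (c,90), (c,91)}
These 10 distinct sets form the basis B.
Close under arbitrary unions to get τ_{X×Y}; counting gives |τ_{X×Y}| = 16.


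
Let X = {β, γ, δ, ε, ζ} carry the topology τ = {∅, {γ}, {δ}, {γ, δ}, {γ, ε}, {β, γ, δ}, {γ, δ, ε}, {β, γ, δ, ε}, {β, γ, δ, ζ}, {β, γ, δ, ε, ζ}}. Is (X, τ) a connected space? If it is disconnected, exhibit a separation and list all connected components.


(X, τ) is connected.

Find clopen sets (U ∈ τ with X ∖ U ∈ τ):
  U = ∅, X ∖ U = {β, γ, δ, ε, ζ} — both open, so U is clopen.
  U = {β, γ, δ, ε, ζ}, X ∖ U = ∅ — both open, so U is clopen.
Only trivial clopens (∅ and X) exist, so (X, τ) is connected.
Compute connected components by grouping points that agree on all clopens:
  component: {β, γ, δ, ε, ζ}
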